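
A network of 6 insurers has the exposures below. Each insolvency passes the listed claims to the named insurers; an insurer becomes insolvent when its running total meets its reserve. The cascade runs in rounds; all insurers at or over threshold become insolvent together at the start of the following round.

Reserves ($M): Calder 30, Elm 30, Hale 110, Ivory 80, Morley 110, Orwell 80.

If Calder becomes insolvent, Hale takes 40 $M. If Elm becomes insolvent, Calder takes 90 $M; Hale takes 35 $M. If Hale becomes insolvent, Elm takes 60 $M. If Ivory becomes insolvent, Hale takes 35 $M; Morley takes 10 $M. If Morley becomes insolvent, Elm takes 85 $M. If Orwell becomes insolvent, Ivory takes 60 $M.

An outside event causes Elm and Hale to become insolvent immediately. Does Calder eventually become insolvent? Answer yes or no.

yes

Round 1 — Elm, Hale become insolvent (initial).
  Calder: +90 → 90 ≥ 30
Round 2 — Calder becomes insolvent.
No further insolvencies.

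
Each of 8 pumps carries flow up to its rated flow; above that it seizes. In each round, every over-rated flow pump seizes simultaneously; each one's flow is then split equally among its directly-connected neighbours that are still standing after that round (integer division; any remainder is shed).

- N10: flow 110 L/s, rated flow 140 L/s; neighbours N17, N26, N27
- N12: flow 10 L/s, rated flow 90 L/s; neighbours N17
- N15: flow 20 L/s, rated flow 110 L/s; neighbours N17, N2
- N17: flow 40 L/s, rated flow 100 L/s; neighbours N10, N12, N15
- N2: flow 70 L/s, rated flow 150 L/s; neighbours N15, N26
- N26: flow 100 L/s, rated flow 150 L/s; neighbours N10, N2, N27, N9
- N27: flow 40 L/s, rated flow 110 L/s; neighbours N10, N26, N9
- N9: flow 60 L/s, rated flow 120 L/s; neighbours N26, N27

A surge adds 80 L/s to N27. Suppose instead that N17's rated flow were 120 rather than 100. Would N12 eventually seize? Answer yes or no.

yes

With N17's rated flow at 120:
Round 1 — N27 at 120 > 110. N27 seizes.
  N27 sheds 120 L/s to N10, N26, N9: 40 each.
    N10: 110+40 = 150 > 140
    N26: 100+40 = 140 ≤ 150
    N9: 60+40 = 100 ≤ 120
Round 2 — N10 seizes.
  N10 sheds 150 L/s to N17, N26: 75 each.
    N17: 40+75 = 115 ≤ 120
    N26: 140+75 = 215 > 150
Round 3 — N26 seizes.
  N26 sheds 215 L/s to N2, N9: 107 each (1 lost).
    N2: 70+107 = 177 > 150
    N9: 100+107 = 207 > 120
Round 4 — N2, N9 seize.
  N2 sheds 177 L/s to N15: 177 each.
    N15: 20+177 = 197 > 110
  N9 sheds 207 L/s: no online neighbours, lost.
Round 5 — N15 seizes.
  N15 sheds 197 L/s to N17: 197 each.
    N17: 115+197 = 312 > 120
Round 6 — N17 seizes.
  N17 sheds 312 L/s to N12: 312 each.
    N12: 10+312 = 322 > 90
Round 7 — N12 seizes.
  N12 sheds 322 L/s: no online neighbours, lost.
No further seizures.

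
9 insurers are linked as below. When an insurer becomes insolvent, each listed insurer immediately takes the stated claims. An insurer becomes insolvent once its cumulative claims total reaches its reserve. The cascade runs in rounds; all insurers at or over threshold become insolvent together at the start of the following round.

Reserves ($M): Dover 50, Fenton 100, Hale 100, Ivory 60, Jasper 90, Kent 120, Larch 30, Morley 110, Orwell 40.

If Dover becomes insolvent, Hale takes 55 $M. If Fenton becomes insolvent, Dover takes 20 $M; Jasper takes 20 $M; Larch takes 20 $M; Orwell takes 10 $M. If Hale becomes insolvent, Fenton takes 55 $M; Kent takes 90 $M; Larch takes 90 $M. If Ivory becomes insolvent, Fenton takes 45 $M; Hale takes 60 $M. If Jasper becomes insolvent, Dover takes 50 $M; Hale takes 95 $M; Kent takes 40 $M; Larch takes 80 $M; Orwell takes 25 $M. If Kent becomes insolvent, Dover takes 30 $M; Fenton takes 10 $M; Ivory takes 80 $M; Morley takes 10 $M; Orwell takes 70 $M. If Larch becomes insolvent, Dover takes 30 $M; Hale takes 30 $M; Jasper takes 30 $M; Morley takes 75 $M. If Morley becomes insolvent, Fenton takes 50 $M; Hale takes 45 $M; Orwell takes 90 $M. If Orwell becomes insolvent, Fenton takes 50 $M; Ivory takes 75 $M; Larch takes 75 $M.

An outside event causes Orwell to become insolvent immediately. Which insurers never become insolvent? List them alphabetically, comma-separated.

Dover, Fenton, Hale, Jasper, Kent, Morley

Round 1 — Orwell becomes insolvent (initial).
  Fenton: +50 → 50 < 100
  Ivory: +75 → 75 ≥ 60
  Larch: +75 → 75 ≥ 30
Round 2 — Ivory, Larch become insolvent.
  Dover: +30 → 30 < 50
  Fenton: +45 → 95 < 100
  Hale: +60+30 → 90 < 100
  Jasper: +30 → 30 < 90
  Morley: +75 → 75 < 110
No further insolvencies.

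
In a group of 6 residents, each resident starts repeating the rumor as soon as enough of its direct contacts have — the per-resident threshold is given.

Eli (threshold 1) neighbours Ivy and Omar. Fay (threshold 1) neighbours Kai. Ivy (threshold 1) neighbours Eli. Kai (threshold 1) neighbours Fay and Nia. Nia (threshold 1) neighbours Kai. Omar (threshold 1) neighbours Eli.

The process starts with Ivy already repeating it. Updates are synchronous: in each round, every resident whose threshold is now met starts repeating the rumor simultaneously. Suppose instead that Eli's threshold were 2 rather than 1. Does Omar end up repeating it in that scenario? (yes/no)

no

With Eli's threshold at 2:
Round 1 — Ivy starts repeating the rumor (initial).
Round 2 — no new spreads; cascade stops.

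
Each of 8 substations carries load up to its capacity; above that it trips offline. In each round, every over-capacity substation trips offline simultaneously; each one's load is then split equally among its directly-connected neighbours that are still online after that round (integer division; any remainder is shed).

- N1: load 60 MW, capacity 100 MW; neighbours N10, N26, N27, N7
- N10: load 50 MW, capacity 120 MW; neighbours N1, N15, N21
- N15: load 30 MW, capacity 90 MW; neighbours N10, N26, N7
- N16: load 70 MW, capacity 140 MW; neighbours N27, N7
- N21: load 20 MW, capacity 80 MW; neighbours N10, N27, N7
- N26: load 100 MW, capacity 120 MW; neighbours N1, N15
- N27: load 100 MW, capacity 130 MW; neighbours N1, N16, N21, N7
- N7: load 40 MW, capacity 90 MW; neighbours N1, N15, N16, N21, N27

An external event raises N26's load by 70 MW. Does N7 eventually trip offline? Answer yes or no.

yes

Round 1 — N26 at 170 > 120. N26 trips offline.
  N26 sheds 170 MW to N1, N15: 85 each.
    N1: 60+85 = 145 > 100
    N15: 30+85 = 115 > 90
Round 2 — N1, N15 trip offline.
  N1 sheds 145 MW to N10, N27, N7: 48 each (1 lost).
    N10: 50+48 = 98 ≤ 120
    N27: 100+48 = 148 > 130
    N7: 40+48 = 88 ≤ 90
  N15 sheds 115 MW to N10, N7: 57 each (1 lost).
    N10: 98+57 = 155 > 120
    N7: 88+57 = 145 > 90
Round 3 — N10, N27, N7 trip offline.
  N10 sheds 155 MW to N21: 155 each.
    N21: 20+155 = 175 > 80
  N27 sheds 148 MW to N16, N21: 74 each.
    N16: 70+74 = 144 > 140
    N21: 175+74 = 249 > 80
  N7 sheds 145 MW to N16, N21: 72 each (1 lost).
    N16: 144+72 = 216 > 140
    N21: 249+72 = 321 > 80
Round 4 — N16, N21 trip offline.
  N16 sheds 216 MW: no online neighbours, lost.
  N21 sheds 321 MW: no online neighbours, lost.
No further trips.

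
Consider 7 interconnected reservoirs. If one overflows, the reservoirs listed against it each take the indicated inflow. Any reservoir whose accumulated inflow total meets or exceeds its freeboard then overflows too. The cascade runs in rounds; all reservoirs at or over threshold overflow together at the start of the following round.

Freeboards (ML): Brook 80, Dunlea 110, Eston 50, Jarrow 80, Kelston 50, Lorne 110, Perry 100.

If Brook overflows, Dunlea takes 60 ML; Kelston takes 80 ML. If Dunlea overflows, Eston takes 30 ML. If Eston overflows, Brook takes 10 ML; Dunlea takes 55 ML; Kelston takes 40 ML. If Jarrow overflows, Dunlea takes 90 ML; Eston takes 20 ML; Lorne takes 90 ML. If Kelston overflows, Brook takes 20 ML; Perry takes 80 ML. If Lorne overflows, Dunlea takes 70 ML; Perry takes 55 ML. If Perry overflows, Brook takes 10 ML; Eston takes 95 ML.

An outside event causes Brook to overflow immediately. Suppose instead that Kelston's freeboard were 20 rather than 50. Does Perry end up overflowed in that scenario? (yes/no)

With Kelston's freeboard at 20:
Round 1 — Brook overflows (initial).
  Dunlea: +60 → 60 < 110
  Kelston: +80 → 80 ≥ 20
Round 2 — Kelston overflows.
  Perry: +80 → 80 < 100
No further overflows.

no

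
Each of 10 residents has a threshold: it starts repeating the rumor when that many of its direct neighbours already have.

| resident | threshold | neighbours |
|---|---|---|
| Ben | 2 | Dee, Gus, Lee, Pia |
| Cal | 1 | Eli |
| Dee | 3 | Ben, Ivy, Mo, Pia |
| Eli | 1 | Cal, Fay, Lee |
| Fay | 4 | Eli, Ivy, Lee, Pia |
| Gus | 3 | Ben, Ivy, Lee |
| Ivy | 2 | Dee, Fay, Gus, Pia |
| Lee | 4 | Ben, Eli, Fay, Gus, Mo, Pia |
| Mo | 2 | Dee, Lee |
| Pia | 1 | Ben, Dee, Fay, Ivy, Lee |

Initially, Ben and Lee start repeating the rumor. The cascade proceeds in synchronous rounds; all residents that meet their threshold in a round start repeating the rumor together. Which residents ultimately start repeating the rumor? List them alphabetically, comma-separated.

Round 1 — Ben, Lee start repeating the rumor (initial).
Round 2 — checking thresholds:
  Dee: 1 of 4 neighbours < 3, holds.
  Eli: 1 of 3 neighbours ≥ 1, starts repeating the rumor.
  Fay: 1 of 4 neighbours < 4, holds.
  Gus: 2 of 3 neighbours < 3, holds.
  Mo: 1 of 2 neighbours < 2, holds.
  Pia: 2 of 5 neighbours ≥ 1, starts repeating the rumor.
Round 3 — checking thresholds:
  Cal: 1 of 1 neighbours ≥ 1, starts repeating the rumor.
  Dee: 2 of 4 neighbours < 3, holds.
  Fay: 3 of 4 neighbours < 4, holds.
  Gus: 2 of 3 neighbours < 3, holds.
  Ivy: 1 of 4 neighbours < 2, holds.
  Mo: 1 of 2 neighbours < 2, holds.
Round 4 — no new spreads; cascade stops.

Ben, Cal, Eli, Lee, Pia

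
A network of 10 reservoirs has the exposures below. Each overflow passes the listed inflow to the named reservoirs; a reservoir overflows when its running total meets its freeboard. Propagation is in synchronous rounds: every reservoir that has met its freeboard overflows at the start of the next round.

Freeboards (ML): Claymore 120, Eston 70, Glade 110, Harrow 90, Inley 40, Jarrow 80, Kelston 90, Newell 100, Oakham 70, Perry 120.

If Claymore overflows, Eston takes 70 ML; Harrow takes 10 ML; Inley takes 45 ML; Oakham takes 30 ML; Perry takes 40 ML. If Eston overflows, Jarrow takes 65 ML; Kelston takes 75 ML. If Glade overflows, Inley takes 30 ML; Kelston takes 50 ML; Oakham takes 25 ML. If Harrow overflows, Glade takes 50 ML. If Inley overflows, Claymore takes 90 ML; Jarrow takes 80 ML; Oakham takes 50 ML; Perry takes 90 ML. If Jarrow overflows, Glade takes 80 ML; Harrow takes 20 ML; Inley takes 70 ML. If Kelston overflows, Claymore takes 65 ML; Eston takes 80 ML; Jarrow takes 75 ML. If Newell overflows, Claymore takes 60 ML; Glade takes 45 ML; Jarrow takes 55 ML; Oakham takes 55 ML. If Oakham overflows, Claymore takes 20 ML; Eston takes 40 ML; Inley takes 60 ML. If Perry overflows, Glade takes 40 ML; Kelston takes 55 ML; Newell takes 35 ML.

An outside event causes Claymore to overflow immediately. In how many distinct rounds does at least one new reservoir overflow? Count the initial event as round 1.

Round 1 — Claymore overflows (initial).
  Eston: +70 → 70 ≥ 70
  Harrow: +10 → 10 < 90
  Inley: +45 → 45 ≥ 40
  Oakham: +30 → 30 < 70
  Perry: +40 → 40 < 120
Round 2 — Eston, Inley overflow.
  Jarrow: +65+80 → 145 ≥ 80
  Kelston: +75 → 75 < 90
  Oakham: +50 → 80 ≥ 70
  Perry: +90 → 130 ≥ 120
Round 3 — Jarrow, Oakham, Perry overflow.
  Glade: +80+40 → 120 ≥ 110
  Harrow: +20 → 30 < 90
  Kelston: +55 → 130 ≥ 90
  Newell: +35 → 35 < 100
Round 4 — Glade, Kelston overflow.
No further overflows.

4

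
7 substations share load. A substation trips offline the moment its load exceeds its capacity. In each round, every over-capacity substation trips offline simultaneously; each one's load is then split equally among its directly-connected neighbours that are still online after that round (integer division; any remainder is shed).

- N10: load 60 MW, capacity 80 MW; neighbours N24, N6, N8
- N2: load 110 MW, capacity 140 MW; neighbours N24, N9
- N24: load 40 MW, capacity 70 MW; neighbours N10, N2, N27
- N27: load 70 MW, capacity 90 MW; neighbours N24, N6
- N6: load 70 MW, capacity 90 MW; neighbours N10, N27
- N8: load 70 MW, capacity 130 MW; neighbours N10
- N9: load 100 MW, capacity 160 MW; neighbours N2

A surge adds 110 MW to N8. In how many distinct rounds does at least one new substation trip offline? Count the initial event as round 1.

5

Round 1 — N8 at 180 > 130. N8 trips offline.
  N8 sheds 180 MW to N10: 180 each.
    N10: 60+180 = 240 > 80
Round 2 — N10 trips offline.
  N10 sheds 240 MW to N24, N6: 120 each.
    N24: 40+120 = 160 > 70
    N6: 70+120 = 190 > 90
Round 3 — N24, N6 trip offline.
  N24 sheds 160 MW to N2, N27: 80 each.
    N2: 110+80 = 190 > 140
    N27: 70+80 = 150 > 90
  N6 sheds 190 MW to N27: 190 each.
    N27: 150+190 = 340 > 90
Round 4 — N2, N27 trip offline.
  N2 sheds 190 MW to N9: 190 each.
    N9: 100+190 = 290 > 160
  N27 sheds 340 MW: no online neighbours, lost.
Round 5 — N9 trips offline.
  N9 sheds 290 MW: no online neighbours, lost.
No further trips.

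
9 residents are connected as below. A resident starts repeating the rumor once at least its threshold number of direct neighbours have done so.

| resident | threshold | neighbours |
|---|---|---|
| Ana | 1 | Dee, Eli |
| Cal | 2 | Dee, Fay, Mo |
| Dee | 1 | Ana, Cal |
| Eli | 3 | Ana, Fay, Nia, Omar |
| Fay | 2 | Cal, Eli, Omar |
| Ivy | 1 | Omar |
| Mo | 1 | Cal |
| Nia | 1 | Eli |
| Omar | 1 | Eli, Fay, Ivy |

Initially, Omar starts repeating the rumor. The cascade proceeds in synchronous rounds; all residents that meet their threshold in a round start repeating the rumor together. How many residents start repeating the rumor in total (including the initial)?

Round 1 — Omar starts repeating the rumor (initial).
Round 2 — checking thresholds:
  Eli: 1 of 4 neighbours < 3, below threshold.
  Fay: 1 of 3 neighbours < 2, below threshold.
  Ivy: 1 of 1 neighbours ≥ 1, starts repeating the rumor.
Round 3 — no new spreads; cascade stops.

2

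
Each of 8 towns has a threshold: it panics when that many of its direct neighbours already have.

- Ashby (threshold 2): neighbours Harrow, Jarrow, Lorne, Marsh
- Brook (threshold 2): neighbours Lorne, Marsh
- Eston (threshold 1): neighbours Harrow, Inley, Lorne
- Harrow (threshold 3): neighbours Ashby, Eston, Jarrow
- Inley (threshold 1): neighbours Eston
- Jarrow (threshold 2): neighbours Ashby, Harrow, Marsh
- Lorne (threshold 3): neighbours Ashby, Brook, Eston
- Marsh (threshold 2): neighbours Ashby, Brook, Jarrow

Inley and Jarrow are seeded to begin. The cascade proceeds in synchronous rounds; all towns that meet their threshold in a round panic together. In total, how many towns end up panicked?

Round 1 — Inley, Jarrow panic (initial).
Round 2 — checking thresholds:
  Ashby: 1 of 4 neighbours < 2, below threshold.
  Eston: 1 of 3 neighbours ≥ 1, panics.
  Harrow: 1 of 3 neighbours < 3, below threshold.
  Marsh: 1 of 3 neighbours < 2, below threshold.
Round 3 — no new panics; cascade stops.

3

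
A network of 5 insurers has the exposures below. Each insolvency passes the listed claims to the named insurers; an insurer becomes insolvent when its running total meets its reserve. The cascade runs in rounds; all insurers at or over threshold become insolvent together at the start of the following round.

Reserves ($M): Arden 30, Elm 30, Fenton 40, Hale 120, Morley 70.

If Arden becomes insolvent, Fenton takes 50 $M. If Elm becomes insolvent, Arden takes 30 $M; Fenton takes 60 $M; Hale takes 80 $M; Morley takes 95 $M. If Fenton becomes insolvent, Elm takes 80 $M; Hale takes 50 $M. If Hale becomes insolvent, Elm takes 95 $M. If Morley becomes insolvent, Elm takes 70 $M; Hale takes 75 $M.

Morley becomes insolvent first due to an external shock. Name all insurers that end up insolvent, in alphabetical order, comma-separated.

Arden, Elm, Fenton, Hale, Morley

Round 1 — Morley becomes insolvent (initial).
  Elm: +70 → 70 ≥ 30
  Hale: +75 → 75 < 120
Round 2 — Elm becomes insolvent.
  Arden: +30 → 30 ≥ 30
  Fenton: +60 → 60 ≥ 40
  Hale: +80 → 155 ≥ 120
Round 3 — Arden, Fenton, Hale become insolvent.
No further insolvencies.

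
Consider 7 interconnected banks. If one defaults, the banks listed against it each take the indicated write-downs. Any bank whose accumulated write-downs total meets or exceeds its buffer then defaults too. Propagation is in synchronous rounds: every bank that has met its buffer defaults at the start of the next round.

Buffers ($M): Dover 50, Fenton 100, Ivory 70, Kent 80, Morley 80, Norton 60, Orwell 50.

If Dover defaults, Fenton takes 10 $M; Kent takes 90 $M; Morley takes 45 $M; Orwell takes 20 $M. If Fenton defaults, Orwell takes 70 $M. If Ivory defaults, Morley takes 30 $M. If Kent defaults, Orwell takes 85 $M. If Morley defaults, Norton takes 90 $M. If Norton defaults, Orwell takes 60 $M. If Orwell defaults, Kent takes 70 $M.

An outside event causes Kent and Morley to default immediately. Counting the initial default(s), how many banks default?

4

Round 1 — Kent, Morley default (initial).
  Norton: +90 → 90 ≥ 60
  Orwell: +85 → 85 ≥ 50
Round 2 — Norton, Orwell default.
No further defaults.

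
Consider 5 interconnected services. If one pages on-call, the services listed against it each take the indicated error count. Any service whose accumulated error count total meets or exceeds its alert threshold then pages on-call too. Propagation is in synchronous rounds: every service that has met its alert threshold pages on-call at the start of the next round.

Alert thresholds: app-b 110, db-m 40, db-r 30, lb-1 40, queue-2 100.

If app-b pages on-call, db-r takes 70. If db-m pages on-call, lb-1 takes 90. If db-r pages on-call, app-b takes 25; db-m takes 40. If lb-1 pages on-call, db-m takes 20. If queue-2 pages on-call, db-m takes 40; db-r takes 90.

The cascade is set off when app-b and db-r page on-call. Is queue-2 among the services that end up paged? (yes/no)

Round 1 — app-b, db-r page on-call (initial).
  db-m: +40 → 40 ≥ 40
Round 2 — db-m pages on-call.
  lb-1: +90 → 90 ≥ 40
Round 3 — lb-1 pages on-call.
No further pages.

no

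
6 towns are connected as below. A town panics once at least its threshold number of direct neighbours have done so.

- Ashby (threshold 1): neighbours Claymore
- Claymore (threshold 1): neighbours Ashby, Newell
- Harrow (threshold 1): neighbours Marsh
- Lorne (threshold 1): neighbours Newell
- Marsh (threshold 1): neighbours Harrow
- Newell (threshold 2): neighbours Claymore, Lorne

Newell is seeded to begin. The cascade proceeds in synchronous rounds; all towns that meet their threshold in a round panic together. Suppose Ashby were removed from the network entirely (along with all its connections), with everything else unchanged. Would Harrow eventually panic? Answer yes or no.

With Ashby removed:
Round 1 — Newell panics (initial).
Round 2 — checking thresholds:
  Claymore: 1 of 1 neighbours ≥ 1, panics.
  Lorne: 1 of 1 neighbours ≥ 1, panics.
Round 3 — no new panics; cascade stops.

no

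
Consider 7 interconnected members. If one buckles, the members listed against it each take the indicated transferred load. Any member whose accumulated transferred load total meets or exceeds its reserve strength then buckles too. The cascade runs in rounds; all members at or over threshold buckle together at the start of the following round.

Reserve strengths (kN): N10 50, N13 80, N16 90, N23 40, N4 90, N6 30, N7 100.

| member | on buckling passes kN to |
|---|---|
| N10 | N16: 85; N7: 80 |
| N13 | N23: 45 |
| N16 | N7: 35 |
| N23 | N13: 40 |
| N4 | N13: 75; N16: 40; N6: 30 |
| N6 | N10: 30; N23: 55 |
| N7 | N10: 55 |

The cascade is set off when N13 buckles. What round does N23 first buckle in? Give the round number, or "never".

2

Round 1 — N13 buckles (initial).
  N23: +45 → 45 ≥ 40
Round 2 — N23 buckles.
No further bucklings.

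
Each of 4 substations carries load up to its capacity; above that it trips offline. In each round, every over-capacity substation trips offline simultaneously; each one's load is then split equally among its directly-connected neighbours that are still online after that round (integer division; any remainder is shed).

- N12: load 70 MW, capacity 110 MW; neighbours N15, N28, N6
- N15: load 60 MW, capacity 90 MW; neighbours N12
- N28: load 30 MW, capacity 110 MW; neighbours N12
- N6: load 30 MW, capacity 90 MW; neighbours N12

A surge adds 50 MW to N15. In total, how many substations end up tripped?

Round 1 — N15 at 110 > 90. N15 trips offline.
  N15 sheds 110 MW to N12: 110 each.
    N12: 70+110 = 180 > 110
Round 2 — N12 trips offline.
  N12 sheds 180 MW to N28, N6: 90 each.
    N28: 30+90 = 120 > 110
    N6: 30+90 = 120 > 90
Round 3 — N28, N6 trip offline.
  N28 sheds 120 MW: no online neighbours, lost.
  N6 sheds 120 MW: no online neighbours, lost.
No further trips.

4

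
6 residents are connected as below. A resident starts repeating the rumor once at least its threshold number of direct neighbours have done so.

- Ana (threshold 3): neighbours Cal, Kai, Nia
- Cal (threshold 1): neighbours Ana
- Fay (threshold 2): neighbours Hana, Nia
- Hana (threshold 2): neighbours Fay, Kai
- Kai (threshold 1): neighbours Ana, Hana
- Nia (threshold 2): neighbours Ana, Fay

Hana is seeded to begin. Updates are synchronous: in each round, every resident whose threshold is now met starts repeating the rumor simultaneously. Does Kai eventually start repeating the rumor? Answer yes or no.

Round 1 — Hana starts repeating the rumor (initial).
Round 2 — checking thresholds:
  Fay: 1 of 2 neighbours < 2, holds.
  Kai: 1 of 2 neighbours ≥ 1, starts repeating the rumor.
Round 3 — no new spreads; cascade stops.

yes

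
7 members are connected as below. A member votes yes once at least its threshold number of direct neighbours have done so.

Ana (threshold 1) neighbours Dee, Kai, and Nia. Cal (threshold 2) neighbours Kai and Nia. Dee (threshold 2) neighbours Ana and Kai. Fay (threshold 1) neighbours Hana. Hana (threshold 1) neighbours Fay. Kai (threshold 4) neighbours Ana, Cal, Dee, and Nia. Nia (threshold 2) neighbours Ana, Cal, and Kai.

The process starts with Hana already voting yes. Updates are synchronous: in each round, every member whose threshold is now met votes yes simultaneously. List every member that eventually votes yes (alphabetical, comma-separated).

Fay, Hana

Round 1 — Hana votes yes (initial).
Round 2 — checking thresholds:
  Fay: 1 of 1 neighbours ≥ 1, votes yes.
Round 3 — no new yes votes; cascade stops.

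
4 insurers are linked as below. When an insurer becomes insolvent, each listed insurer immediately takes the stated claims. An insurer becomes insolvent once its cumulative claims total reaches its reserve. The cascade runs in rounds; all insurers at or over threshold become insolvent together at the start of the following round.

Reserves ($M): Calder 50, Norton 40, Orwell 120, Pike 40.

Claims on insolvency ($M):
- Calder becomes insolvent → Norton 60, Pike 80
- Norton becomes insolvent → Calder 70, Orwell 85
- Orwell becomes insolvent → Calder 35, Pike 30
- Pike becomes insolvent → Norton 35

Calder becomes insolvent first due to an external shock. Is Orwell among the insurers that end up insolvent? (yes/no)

no

Round 1 — Calder becomes insolvent (initial).
  Norton: +60 → 60 ≥ 40
  Pike: +80 → 80 ≥ 40
Round 2 — Norton, Pike become insolvent.
  Orwell: +85 → 85 < 120
No further insolvencies.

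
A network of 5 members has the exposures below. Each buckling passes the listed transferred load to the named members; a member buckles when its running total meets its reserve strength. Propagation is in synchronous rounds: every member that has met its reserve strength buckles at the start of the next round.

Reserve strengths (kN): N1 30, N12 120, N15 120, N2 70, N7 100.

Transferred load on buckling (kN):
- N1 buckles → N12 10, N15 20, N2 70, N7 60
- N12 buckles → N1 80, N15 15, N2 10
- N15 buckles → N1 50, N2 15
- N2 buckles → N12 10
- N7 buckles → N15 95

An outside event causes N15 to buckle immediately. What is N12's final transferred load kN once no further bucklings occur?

20

Round 1 — N15 buckles (initial).
  N1: +50 → 50 ≥ 30
  N2: +15 → 15 < 70
Round 2 — N1 buckles.
  N12: +10 → 10 < 120
  N2: +70 → 85 ≥ 70
  N7: +60 → 60 < 100
Round 3 — N2 buckles.
  N12: +10 → 20 < 120
No further bucklings.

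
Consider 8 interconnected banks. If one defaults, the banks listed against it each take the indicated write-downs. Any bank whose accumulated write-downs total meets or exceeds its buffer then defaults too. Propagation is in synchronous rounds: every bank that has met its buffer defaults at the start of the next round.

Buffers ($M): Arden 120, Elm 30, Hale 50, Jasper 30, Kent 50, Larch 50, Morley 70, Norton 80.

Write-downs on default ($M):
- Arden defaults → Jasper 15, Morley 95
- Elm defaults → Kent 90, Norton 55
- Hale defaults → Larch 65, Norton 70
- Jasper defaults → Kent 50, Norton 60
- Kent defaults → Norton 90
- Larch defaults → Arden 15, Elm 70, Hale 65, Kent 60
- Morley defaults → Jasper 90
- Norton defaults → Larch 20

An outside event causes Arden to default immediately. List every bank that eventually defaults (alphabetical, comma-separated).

Round 1 — Arden defaults (initial).
  Jasper: +15 → 15 < 30
  Morley: +95 → 95 ≥ 70
Round 2 — Morley defaults.
  Jasper: +90 → 105 ≥ 30
Round 3 — Jasper defaults.
  Kent: +50 → 50 ≥ 50
  Norton: +60 → 60 < 80
Round 4 — Kent defaults.
  Norton: +90 → 150 ≥ 80
Round 5 — Norton defaults.
  Larch: +20 → 20 < 50
No further defaults.

Arden, Jasper, Kent, Morley, Norton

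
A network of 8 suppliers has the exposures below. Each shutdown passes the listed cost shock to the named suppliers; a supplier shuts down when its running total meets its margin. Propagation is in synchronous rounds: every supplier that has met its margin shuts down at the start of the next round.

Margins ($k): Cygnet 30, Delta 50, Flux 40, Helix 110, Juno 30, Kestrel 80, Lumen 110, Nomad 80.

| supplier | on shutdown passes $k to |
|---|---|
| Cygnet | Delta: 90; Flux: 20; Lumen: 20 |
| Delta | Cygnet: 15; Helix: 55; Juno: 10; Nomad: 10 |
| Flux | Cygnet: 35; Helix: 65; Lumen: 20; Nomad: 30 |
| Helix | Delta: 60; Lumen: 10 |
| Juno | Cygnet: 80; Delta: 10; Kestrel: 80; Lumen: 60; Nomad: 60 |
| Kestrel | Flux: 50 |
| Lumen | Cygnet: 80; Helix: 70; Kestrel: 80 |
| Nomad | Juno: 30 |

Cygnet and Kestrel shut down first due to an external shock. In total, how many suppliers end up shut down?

5

Round 1 — Cygnet, Kestrel shut down (initial).
  Delta: +90 → 90 ≥ 50
  Flux: +20+50 → 70 ≥ 40
  Lumen: +20 → 20 < 110
Round 2 — Delta, Flux shut down.
  Helix: +55+65 → 120 ≥ 110
  Juno: +10 → 10 < 30
  Lumen: +20 → 40 < 110
  Nomad: +10+30 → 40 < 80
Round 3 — Helix shuts down.
  Lumen: +10 → 50 < 110
No further shutdowns.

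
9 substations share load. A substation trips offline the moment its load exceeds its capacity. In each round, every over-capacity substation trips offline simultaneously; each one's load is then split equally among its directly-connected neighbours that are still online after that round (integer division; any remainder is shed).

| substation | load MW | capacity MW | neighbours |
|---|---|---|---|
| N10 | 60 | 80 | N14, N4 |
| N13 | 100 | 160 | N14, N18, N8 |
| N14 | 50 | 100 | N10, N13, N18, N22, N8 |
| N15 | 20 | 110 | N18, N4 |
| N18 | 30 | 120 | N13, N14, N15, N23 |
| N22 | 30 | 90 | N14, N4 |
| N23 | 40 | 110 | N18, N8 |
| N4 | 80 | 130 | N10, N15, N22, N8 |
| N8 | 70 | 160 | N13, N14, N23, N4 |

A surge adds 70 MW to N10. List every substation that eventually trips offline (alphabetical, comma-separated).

Round 1 — N10 at 130 > 80. N10 trips offline.
  N10 sheds 130 MW to N14, N4: 65 each.
    N14: 50+65 = 115 > 100
    N4: 80+65 = 145 > 130
Round 2 — N14, N4 trip offline.
  N14 sheds 115 MW to N13, N18, N22, N8: 28 each (3 lost).
    N13: 100+28 = 128 ≤ 160
    N18: 30+28 = 58 ≤ 120
    N22: 30+28 = 58 ≤ 90
    N8: 70+28 = 98 ≤ 160
  N4 sheds 145 MW to N15, N22, N8: 48 each (1 lost).
    N15: 20+48 = 68 ≤ 110
    N22: 58+48 = 106 > 90
    N8: 98+48 = 146 ≤ 160
Round 3 — N22 trips offline.
  N22 sheds 106 MW: no online neighbours, lost.
No further trips.

N10, N14, N22, N4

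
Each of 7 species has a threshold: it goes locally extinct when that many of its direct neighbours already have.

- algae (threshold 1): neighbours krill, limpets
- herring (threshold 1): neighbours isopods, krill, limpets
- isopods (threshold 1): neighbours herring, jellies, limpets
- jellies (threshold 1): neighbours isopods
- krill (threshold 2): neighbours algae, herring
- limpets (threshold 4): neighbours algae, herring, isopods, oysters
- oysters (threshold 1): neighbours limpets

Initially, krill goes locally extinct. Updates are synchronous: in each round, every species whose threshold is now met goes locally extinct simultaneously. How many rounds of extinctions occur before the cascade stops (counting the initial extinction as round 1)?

4

Round 1 — krill goes locally extinct (initial).
Round 2 — checking thresholds:
  algae: 1 of 2 neighbours ≥ 1, goes locally extinct.
  herring: 1 of 3 neighbours ≥ 1, goes locally extinct.
Round 3 — checking thresholds:
  isopods: 1 of 3 neighbours ≥ 1, goes locally extinct.
  limpets: 2 of 4 neighbours < 4, not yet.
Round 4 — checking thresholds:
  jellies: 1 of 1 neighbours ≥ 1, goes locally extinct.
  limpets: 3 of 4 neighbours < 4, not yet.
Round 5 — no new extinctions; cascade stops.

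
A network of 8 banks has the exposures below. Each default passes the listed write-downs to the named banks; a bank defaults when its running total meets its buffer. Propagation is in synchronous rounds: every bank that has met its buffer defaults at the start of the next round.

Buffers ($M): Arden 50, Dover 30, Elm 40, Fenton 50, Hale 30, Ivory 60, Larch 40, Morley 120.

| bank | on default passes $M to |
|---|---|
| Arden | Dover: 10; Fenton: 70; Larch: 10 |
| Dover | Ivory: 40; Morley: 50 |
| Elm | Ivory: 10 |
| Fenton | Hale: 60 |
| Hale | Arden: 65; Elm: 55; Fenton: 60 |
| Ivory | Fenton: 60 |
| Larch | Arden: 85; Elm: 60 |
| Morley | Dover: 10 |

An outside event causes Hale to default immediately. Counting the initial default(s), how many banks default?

Round 1 — Hale defaults (initial).
  Arden: +65 → 65 ≥ 50
  Elm: +55 → 55 ≥ 40
  Fenton: +60 → 60 ≥ 50
Round 2 — Arden, Elm, Fenton default.
  Dover: +10 → 10 < 30
  Ivory: +10 → 10 < 60
  Larch: +10 → 10 < 40
No further defaults.

4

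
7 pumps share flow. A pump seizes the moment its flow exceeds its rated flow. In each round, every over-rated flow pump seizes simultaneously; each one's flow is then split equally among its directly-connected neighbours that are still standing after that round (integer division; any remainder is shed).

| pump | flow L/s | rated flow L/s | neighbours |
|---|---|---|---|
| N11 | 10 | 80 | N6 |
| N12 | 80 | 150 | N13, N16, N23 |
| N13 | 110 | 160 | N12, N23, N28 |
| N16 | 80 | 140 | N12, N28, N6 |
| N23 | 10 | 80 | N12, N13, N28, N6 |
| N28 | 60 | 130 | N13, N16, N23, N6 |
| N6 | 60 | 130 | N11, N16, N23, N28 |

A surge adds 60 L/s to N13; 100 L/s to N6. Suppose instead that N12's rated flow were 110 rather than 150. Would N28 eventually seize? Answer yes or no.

yes

With N12's rated flow at 110:
Round 1 — N13 at 170 > 160; N6 at 160 > 130. N13, N6 seize.
  N13 sheds 170 L/s to N12, N23, N28: 56 each (2 lost).
    N12: 80+56 = 136 > 110
    N23: 10+56 = 66 ≤ 80
    N28: 60+56 = 116 ≤ 130
  N6 sheds 160 L/s to N11, N16, N23, N28: 40 each.
    N11: 10+40 = 50 ≤ 80
    N16: 80+40 = 120 ≤ 140
    N23: 66+40 = 106 > 80
    N28: 116+40 = 156 > 130
Round 2 — N12, N23, N28 seize.
  N12 sheds 136 L/s to N16: 136 each.
    N16: 120+136 = 256 > 140
  N23 sheds 106 L/s: no online neighbours, lost.
  N28 sheds 156 L/s to N16: 156 each.
    N16: 256+156 = 412 > 140
Round 3 — N16 seizes.
  N16 sheds 412 L/s: no online neighbours, lost.
No further seizures.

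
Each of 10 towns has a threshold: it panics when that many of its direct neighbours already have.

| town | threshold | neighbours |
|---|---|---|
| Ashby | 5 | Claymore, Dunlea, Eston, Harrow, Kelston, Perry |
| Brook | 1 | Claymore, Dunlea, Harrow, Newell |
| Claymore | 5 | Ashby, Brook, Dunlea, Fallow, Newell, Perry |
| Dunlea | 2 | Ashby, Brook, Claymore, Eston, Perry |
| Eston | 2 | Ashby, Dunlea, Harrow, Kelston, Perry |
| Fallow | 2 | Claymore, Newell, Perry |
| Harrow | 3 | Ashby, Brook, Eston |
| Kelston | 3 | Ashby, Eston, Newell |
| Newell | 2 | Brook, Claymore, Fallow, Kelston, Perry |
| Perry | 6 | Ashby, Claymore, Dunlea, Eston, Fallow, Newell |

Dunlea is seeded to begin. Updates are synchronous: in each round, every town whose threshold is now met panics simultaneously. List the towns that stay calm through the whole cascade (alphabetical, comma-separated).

Round 1 — Dunlea panics (initial).
Round 2 — checking thresholds:
  Ashby: 1 of 6 neighbours < 5, not yet.
  Brook: 1 of 4 neighbours ≥ 1, panics.
  Claymore: 1 of 6 neighbours < 5, not yet.
  Eston: 1 of 5 neighbours < 2, not yet.
  Perry: 1 of 6 neighbours < 6, not yet.
Round 3 — no new panics; cascade stops.

Ashby, Claymore, Eston, Fallow, Harrow, Kelston, Newell, Perry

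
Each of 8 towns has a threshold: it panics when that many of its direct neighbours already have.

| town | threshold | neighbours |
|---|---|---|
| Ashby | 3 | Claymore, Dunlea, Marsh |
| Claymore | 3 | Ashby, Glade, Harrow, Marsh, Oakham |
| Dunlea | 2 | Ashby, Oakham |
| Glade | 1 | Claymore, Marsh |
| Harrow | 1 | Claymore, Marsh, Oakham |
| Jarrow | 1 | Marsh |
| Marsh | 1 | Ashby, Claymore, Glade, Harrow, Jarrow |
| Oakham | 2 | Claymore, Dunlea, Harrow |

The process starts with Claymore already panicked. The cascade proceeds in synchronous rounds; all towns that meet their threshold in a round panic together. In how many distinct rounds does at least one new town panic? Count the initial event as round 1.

Round 1 — Claymore panics (initial).
Round 2 — checking thresholds:
  Ashby: 1 of 3 neighbours < 3, holds.
  Glade: 1 of 2 neighbours ≥ 1, panics.
  Harrow: 1 of 3 neighbours ≥ 1, panics.
  Marsh: 1 of 5 neighbours ≥ 1, panics.
  Oakham: 1 of 3 neighbours < 2, holds.
Round 3 — checking thresholds:
  Ashby: 2 of 3 neighbours < 3, holds.
  Jarrow: 1 of 1 neighbours ≥ 1, panics.
  Oakham: 2 of 3 neighbours ≥ 2, panics.
Round 4 — no new panics; cascade stops.

3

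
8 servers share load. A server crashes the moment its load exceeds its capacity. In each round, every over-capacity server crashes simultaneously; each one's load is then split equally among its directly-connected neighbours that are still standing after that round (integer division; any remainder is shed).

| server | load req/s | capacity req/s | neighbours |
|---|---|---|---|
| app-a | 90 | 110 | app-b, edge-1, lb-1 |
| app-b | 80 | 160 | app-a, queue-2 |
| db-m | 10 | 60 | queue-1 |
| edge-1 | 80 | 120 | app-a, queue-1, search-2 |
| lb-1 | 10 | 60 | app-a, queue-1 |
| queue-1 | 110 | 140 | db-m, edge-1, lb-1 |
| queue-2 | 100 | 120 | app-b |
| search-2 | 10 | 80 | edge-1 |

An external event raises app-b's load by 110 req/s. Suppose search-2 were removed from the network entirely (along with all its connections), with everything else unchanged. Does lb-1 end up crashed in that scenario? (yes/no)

yes

With search-2 removed:
Round 1 — app-b at 190 > 160. app-b crashes.
  app-b sheds 190 req/s to app-a, queue-2: 95 each.
    app-a: 90+95 = 185 > 110
    queue-2: 100+95 = 195 > 120
Round 2 — app-a, queue-2 crash.
  app-a sheds 185 req/s to edge-1, lb-1: 92 each (1 lost).
    edge-1: 80+92 = 172 > 120
    lb-1: 10+92 = 102 > 60
  queue-2 sheds 195 req/s: no online neighbours, lost.
Round 3 — edge-1, lb-1 crash.
  edge-1 sheds 172 req/s to queue-1: 172 each.
    queue-1: 110+172 = 282 > 140
  lb-1 sheds 102 req/s to queue-1: 102 each.
    queue-1: 282+102 = 384 > 140
Round 4 — queue-1 crashes.
  queue-1 sheds 384 req/s to db-m: 384 each.
    db-m: 10+384 = 394 > 60
Round 5 — db-m crashes.
  db-m sheds 394 req/s: no online neighbours, lost.
No further crashes.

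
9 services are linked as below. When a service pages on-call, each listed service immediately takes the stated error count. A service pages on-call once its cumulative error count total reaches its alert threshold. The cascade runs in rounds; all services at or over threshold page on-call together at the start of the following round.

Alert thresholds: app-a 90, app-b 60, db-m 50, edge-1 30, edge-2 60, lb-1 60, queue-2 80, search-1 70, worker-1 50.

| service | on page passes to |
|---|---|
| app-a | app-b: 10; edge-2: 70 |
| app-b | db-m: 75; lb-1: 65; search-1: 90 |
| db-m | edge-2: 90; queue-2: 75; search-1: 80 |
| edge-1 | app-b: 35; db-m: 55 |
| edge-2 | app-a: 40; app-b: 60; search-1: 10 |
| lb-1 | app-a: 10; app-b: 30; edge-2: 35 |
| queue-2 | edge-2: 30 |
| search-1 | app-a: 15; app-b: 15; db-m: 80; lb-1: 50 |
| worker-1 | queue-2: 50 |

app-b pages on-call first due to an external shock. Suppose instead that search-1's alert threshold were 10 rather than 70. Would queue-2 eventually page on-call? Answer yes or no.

no

With search-1's alert threshold at 10:
Round 1 — app-b pages on-call (initial).
  db-m: +75 → 75 ≥ 50
  lb-1: +65 → 65 ≥ 60
  search-1: +90 → 90 ≥ 10
Round 2 — db-m, lb-1, search-1 page on-call.
  app-a: +10+15 → 25 < 90
  edge-2: +90+35 → 125 ≥ 60
  queue-2: +75 → 75 < 80
Round 3 — edge-2 pages on-call.
  app-a: +40 → 65 < 90
No further pages.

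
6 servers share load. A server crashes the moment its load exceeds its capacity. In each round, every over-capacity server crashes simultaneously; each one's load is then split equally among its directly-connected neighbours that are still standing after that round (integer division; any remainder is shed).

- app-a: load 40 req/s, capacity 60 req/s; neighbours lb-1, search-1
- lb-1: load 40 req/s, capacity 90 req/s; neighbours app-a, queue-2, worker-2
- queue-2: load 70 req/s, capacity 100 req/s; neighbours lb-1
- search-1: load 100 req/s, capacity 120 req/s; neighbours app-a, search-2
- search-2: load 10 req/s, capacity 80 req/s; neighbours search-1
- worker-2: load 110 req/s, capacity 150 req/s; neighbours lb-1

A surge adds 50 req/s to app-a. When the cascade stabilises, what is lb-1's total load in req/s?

Round 1 — app-a at 90 > 60. app-a crashes.
  app-a sheds 90 req/s to lb-1, search-1: 45 each.
    lb-1: 40+45 = 85 ≤ 90
    search-1: 100+45 = 145 > 120
Round 2 — search-1 crashes.
  search-1 sheds 145 req/s to search-2: 145 each.
    search-2: 10+145 = 155 > 80
Round 3 — search-2 crashes.
  search-2 sheds 155 req/s: no online neighbours, lost.
No further crashes.

85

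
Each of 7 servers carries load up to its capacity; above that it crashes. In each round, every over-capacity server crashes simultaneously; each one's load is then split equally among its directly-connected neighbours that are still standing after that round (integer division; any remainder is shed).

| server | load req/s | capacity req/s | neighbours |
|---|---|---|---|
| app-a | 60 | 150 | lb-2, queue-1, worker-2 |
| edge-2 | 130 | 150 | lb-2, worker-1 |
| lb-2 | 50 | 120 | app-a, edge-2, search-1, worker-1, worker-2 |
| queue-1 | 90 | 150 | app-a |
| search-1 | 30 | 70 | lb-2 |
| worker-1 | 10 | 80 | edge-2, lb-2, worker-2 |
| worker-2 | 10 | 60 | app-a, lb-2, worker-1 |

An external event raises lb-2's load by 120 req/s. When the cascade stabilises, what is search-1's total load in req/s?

Round 1 — lb-2 at 170 > 120. lb-2 crashes.
  lb-2 sheds 170 req/s to app-a, edge-2, search-1, worker-1, worker-2: 34 each.
    app-a: 60+34 = 94 ≤ 150
    edge-2: 130+34 = 164 > 150
    search-1: 30+34 = 64 ≤ 70
    worker-1: 10+34 = 44 ≤ 80
    worker-2: 10+34 = 44 ≤ 60
Round 2 — edge-2 crashes.
  edge-2 sheds 164 req/s to worker-1: 164 each.
    worker-1: 44+164 = 208 > 80
Round 3 — worker-1 crashes.
  worker-1 sheds 208 req/s to worker-2: 208 each.
    worker-2: 44+208 = 252 > 60
Round 4 — worker-2 crashes.
  worker-2 sheds 252 req/s to app-a: 252 each.
    app-a: 94+252 = 346 > 150
Round 5 — app-a crashes.
  app-a sheds 346 req/s to queue-1: 346 each.
    queue-1: 90+346 = 436 > 150
Round 6 — queue-1 crashes.
  queue-1 sheds 436 req/s: no online neighbours, lost.
No further crashes.

64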